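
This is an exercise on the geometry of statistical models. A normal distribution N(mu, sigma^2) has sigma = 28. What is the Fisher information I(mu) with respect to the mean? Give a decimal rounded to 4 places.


The Fisher information for the mean of a normal distribution is I(mu) = 1/sigma^2.
sigma = 28, so sigma^2 = 784.
I(mu) = 1/784 = 0.0013

0.0013


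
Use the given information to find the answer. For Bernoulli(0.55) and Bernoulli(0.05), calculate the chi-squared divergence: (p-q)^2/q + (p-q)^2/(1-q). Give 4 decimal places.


Chi-squared divergence between Bernoulli distributions:
chi^2 = (p-q)^2/q + (p-q)^2/(1-q).
p = 0.55, q = 0.05, p-q = 0.5.
(p-q)^2 = 0.25.
term1 = 0.25/0.05 = 5.0.
term2 = 0.25/0.95 = 0.263158.
chi^2 = 5.0 + 0.263158 = 5.2632

5.2632


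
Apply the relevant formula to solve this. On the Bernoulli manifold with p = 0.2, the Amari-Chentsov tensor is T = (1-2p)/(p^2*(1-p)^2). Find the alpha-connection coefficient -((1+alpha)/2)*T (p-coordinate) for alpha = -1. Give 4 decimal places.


Skewness (Amari-Chentsov) tensor: T = (1-2p)/(p^2*(1-p)^2).
p = 0.2, 1-2p = 0.6, p^2 = 0.04, (1-p)^2 = 0.64.
T = 0.6/(0.04 * 0.64) = 23.4375.
In the p-coordinate, Gamma^(alpha) = Gamma^(0) - (alpha/2)*T with Gamma^(0) = (1/2)*g'(p) = -T/2,
so Gamma^(alpha) = -((1+alpha)/2)*T.
alpha = -1, -(1+alpha)/2 = 0.0.
Gamma = 0.0 * 23.4375 = 0.0000

0.0000


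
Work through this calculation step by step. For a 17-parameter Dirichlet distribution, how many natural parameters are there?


Exponential family dimension calculation:
Dirichlet with 17 components has 17 natural parameters.

17


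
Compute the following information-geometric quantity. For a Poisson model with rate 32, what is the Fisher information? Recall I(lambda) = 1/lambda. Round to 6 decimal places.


Fisher information for Poisson: I(lambda) = 1/lambda.
lambda = 32.
I(lambda) = 1/32 = 0.031250

0.031250


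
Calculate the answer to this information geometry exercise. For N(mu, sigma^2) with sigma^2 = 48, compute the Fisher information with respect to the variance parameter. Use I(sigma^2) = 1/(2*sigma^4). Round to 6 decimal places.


Fisher information for variance: I(sigma^2) = 1/(2*sigma^4).
sigma^2 = 48, so sigma^4 = 2304.
I = 1/(2*2304) = 1/4608 = 0.000217

0.000217


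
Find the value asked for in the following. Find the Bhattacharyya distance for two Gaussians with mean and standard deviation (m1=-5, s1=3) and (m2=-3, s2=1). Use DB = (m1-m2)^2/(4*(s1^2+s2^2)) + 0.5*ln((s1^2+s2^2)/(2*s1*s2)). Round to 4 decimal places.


Bhattacharyya distance between two Gaussians:
DB = (m1-m2)^2/(4*(s1^2+s2^2)) + (1/2)*ln((s1^2+s2^2)/(2*s1*s2)).
(m1-m2)^2 = (-2)^2 = 4.
s1^2+s2^2 = 9 + 1 = 10.
term1 = 4/40 = 0.1.
term2 = 0.5*ln(10/6.0) = 0.255413.
DB = 0.1 + 0.255413 = 0.3554

0.3554


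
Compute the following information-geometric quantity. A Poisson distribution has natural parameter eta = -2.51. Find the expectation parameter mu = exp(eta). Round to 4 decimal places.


Expectation parameter for Poisson exponential family:
mu = exp(eta).
eta = -2.51.
mu = exp(-2.51) = 0.0813

0.0813


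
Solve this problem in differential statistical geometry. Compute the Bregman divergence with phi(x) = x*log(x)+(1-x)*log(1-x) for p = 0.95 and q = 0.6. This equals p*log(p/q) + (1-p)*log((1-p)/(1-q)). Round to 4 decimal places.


Bregman divergence with negative entropy generator:
D = p*log(p/q) + (1-p)*log((1-p)/(1-q)).
p = 0.95, q = 0.6.
p*log(p/q) = 0.95*log(0.95/0.6) = 0.436556.
(1-p)*log((1-p)/(1-q)) = 0.05*log(0.05/0.4) = -0.103972.
D = 0.436556 + -0.103972 = 0.3326

0.3326


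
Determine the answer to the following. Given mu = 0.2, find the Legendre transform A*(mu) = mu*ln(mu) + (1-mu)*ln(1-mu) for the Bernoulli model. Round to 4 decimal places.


Legendre transform for Bernoulli:
A*(mu) = mu*log(mu) + (1-mu)*log(1-mu).
mu = 0.2, 1-mu = 0.8.
mu*log(mu) = 0.2*log(0.2) = -0.321888.
(1-mu)*log(1-mu) = 0.8*log(0.8) = -0.178515.
A* = -0.321888 + -0.178515 = -0.5004

-0.5004


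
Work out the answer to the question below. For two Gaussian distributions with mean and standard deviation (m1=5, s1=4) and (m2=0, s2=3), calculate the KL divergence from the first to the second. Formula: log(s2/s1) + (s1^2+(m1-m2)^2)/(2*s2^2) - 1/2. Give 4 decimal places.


KL divergence between normal distributions:
KL = log(s2/s1) + (s1^2 + (m1-m2)^2)/(2*s2^2) - 1/2.
log(3/4) = -0.287682.
(4^2 + (5-0)^2)/(2*3^2) = (16 + 25)/18 = 2.277778.
KL = -0.287682 + 2.277778 - 0.5 = 1.4901

1.4901


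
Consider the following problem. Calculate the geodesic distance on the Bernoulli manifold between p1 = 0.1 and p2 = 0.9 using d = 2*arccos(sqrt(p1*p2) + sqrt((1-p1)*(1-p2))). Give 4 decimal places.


Geodesic distance on Bernoulli manifold:
d(p1,p2) = 2*arccos(sqrt(p1*p2) + sqrt((1-p1)*(1-p2))).
sqrt(p1*p2) = sqrt(0.1*0.9) = 0.3.
sqrt((1-p1)*(1-p2)) = sqrt(0.9*0.1) = 0.3.
arg = 0.3 + 0.3 = 0.6.
d = 2*arccos(0.6) = 1.8546

1.8546


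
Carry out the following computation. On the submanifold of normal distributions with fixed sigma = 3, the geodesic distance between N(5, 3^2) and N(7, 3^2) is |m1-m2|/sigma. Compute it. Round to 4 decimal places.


On the fixed-variance normal subfamily, geodesic distance = |m1-m2|/sigma.
|5 - 7| = 2.
sigma = 3.
d = 2/3 = 0.6667

0.6667


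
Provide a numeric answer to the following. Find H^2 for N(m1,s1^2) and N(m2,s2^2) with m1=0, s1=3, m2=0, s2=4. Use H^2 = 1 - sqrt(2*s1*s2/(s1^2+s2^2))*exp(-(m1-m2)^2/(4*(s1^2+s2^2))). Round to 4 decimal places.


Squared Hellinger distance for Gaussians:
H^2 = 1 - sqrt(2*s1*s2/(s1^2+s2^2)) * exp(-(m1-m2)^2/(4*(s1^2+s2^2))).
s1^2 = 9, s2^2 = 16, s1^2+s2^2 = 25.
sqrt(2*3*4/(25)) = 0.979796.
(m1-m2)^2 = (0)^2 = 0.
exp(-0/(4*25)) = exp(0.0) = 1.0.
H^2 = 1 - 0.979796*1.0 = 0.0202

0.0202


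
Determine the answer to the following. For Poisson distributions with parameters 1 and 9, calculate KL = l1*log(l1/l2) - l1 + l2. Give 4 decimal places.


KL divergence for Poisson:
KL = l1*log(l1/l2) - l1 + l2.
l1 = 1, l2 = 9.
log(1/9) = -2.197225.
l1*log(l1/l2) = 1 * -2.197225 = -2.197225.
KL = -2.197225 - 1 + 9 = 5.8028

5.8028


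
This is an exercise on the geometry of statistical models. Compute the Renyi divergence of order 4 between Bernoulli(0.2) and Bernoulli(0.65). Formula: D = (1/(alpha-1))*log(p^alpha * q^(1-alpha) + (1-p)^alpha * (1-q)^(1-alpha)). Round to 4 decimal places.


Renyi divergence of order alpha between Bernoulli distributions:
D = (1/(alpha-1))*log(p^alpha * q^(1-alpha) + (1-p)^alpha * (1-q)^(1-alpha)).
alpha = 4, p = 0.2, q = 0.65.
p^alpha * q^(1-alpha) = 0.2^4 * 0.65^-3 = 0.005826.
(1-p)^alpha * (1-q)^(1-alpha) = 0.8^4 * 0.35^-3 = 9.553353.
sum = 0.005826 + 9.553353 = 9.559179.
D = (1/3)*log(9.559179) = 0.7525

0.7525


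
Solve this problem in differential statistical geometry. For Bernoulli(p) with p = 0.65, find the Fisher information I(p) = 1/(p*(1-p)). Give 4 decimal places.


For Bernoulli(p), Fisher information is I(p) = 1/(p*(1-p)).
p = 0.65, 1-p = 0.35.
p*(1-p) = 0.2275.
I(p) = 1/0.2275 = 4.3956

4.3956


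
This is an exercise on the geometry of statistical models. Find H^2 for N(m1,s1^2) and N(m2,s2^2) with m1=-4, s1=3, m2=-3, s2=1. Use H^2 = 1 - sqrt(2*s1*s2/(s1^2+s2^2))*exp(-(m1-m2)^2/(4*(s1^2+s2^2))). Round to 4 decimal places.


Squared Hellinger distance for Gaussians:
H^2 = 1 - sqrt(2*s1*s2/(s1^2+s2^2)) * exp(-(m1-m2)^2/(4*(s1^2+s2^2))).
s1^2 = 9, s2^2 = 1, s1^2+s2^2 = 10.
sqrt(2*3*1/(10)) = 0.774597.
(m1-m2)^2 = (-1)^2 = 1.
exp(-1/(4*10)) = exp(-0.025) = 0.97531.
H^2 = 1 - 0.774597*0.97531 = 0.2445

0.2445


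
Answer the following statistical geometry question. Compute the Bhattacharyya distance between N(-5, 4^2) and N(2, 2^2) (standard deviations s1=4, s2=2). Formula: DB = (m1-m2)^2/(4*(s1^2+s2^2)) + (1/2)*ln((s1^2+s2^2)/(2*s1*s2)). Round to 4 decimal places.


Bhattacharyya distance between two Gaussians:
DB = (m1-m2)^2/(4*(s1^2+s2^2)) + (1/2)*ln((s1^2+s2^2)/(2*s1*s2)).
(m1-m2)^2 = (-7)^2 = 49.
s1^2+s2^2 = 16 + 4 = 20.
term1 = 49/80 = 0.6125.
term2 = 0.5*ln(20/16.0) = 0.111572.
DB = 0.6125 + 0.111572 = 0.7241

0.7241


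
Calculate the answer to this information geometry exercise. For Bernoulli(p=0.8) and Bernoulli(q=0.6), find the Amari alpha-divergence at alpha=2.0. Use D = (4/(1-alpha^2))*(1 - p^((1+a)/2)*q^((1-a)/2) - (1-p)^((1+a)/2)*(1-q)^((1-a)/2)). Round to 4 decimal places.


Amari alpha-divergence:
D = (4/(1-alpha^2))*(1 - p^((1+a)/2)*q^((1-a)/2) - (1-p)^((1+a)/2)*(1-q)^((1-a)/2)).
alpha = 2.0, p = 0.8, q = 0.6.
e1 = (1+alpha)/2 = 1.5, e2 = (1-alpha)/2 = -0.5.
t1 = p^e1 * q^e2 = 0.8^1.5 * 0.6^-0.5 = 0.92376.
t2 = (1-p)^e1 * (1-q)^e2 = 0.2^1.5 * 0.4^-0.5 = 0.141421.
4/(1-alpha^2) = -1.333333.
D = -1.333333*(1 - 0.92376 - 0.141421) = 0.0869

0.0869


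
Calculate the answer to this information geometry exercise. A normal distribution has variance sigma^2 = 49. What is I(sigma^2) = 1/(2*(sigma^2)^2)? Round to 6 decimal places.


Fisher information for variance: I(sigma^2) = 1/(2*sigma^4).
sigma^2 = 49, so sigma^4 = 2401.
I = 1/(2*2401) = 1/4802 = 0.000208

0.000208


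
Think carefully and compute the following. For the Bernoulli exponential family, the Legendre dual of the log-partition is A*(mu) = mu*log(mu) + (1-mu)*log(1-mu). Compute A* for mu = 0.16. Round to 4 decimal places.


Legendre transform for Bernoulli:
A*(mu) = mu*log(mu) + (1-mu)*log(1-mu).
mu = 0.16, 1-mu = 0.84.
mu*log(mu) = 0.16*log(0.16) = -0.293213.
(1-mu)*log(1-mu) = 0.84*log(0.84) = -0.146457.
A* = -0.293213 + -0.146457 = -0.4397

-0.4397


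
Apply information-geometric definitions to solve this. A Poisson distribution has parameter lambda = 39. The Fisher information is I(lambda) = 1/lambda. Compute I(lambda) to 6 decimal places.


Fisher information for Poisson: I(lambda) = 1/lambda.
lambda = 39.
I(lambda) = 1/39 = 0.025641

0.025641


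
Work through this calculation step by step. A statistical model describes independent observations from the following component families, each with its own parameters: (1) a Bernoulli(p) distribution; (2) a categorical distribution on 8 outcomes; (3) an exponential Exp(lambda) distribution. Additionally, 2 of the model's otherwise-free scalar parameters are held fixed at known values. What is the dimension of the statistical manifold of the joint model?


The dimension of a statistical manifold equals the number of free
(independent) real parameters of the model. For a product of independent
blocks the parameter counts add.
- Bernoulli (p): 1.
- categorical on 8 outcomes (probabilities sum to 1): 8-1 = 7.
- exponential (lambda): 1.
Total = 1 + 7 + 1 = 9.
2 parameter(s) fixed at known values: 9 - 2 = 7.
Dimension = 7

7


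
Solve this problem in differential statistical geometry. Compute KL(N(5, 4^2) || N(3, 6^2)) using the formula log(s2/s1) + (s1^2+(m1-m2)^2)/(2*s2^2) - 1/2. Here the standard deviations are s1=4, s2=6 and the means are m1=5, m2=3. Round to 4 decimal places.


KL divergence between normal distributions:
KL = log(s2/s1) + (s1^2 + (m1-m2)^2)/(2*s2^2) - 1/2.
log(6/4) = 0.405465.
(4^2 + (5-3)^2)/(2*6^2) = (16 + 4)/72 = 0.277778.
KL = 0.405465 + 0.277778 - 0.5 = 0.1832

0.1832


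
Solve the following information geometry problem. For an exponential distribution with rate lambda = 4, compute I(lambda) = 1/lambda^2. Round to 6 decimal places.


Fisher information for exponential: I(lambda) = 1/lambda^2.
lambda = 4, lambda^2 = 16.
I = 1/16 = 0.062500

0.062500


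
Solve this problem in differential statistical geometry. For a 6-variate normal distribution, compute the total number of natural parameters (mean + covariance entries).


Exponential family dimension calculation:
For 6-dim MVN: mean has 6 params, covariance has 6*7/2 = 21 unique entries.
Total dim = 6 + 21 = 27.

27


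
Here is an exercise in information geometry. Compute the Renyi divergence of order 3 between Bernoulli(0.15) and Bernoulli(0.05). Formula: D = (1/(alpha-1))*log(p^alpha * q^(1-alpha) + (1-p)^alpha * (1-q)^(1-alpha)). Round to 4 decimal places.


Renyi divergence of order alpha between Bernoulli distributions:
D = (1/(alpha-1))*log(p^alpha * q^(1-alpha) + (1-p)^alpha * (1-q)^(1-alpha)).
alpha = 3, p = 0.15, q = 0.05.
p^alpha * q^(1-alpha) = 0.15^3 * 0.05^-2 = 1.35.
(1-p)^alpha * (1-q)^(1-alpha) = 0.85^3 * 0.95^-2 = 0.680471.
sum = 1.35 + 0.680471 = 2.030471.
D = (1/2)*log(2.030471) = 0.3541

0.3541


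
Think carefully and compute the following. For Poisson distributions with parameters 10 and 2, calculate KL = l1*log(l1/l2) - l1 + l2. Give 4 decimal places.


KL divergence for Poisson:
KL = l1*log(l1/l2) - l1 + l2.
l1 = 10, l2 = 2.
log(10/2) = 1.609438.
l1*log(l1/l2) = 10 * 1.609438 = 16.094379.
KL = 16.094379 - 10 + 2 = 8.0944

8.0944


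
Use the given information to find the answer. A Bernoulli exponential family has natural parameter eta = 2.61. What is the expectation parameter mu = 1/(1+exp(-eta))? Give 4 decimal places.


Dual coordinate (expectation parameter) for Bernoulli:
mu = 1/(1+exp(-eta)).
eta = 2.61.
exp(-eta) = exp(-2.61) = 0.073535.
mu = 1/(1+0.073535) = 0.9315

0.9315


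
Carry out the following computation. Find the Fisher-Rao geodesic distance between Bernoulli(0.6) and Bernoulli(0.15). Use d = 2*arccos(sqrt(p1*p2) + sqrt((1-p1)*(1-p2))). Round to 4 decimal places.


Geodesic distance on Bernoulli manifold:
d(p1,p2) = 2*arccos(sqrt(p1*p2) + sqrt((1-p1)*(1-p2))).
sqrt(p1*p2) = sqrt(0.6*0.15) = 0.3.
sqrt((1-p1)*(1-p2)) = sqrt(0.4*0.85) = 0.583095.
arg = 0.3 + 0.583095 = 0.883095.
d = 2*arccos(0.883095) = 0.9768

0.9768


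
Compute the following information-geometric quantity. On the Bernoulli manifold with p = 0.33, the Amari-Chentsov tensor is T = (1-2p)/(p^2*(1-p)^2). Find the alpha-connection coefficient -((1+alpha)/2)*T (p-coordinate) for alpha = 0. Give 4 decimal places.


Skewness (Amari-Chentsov) tensor: T = (1-2p)/(p^2*(1-p)^2).
p = 0.33, 1-2p = 0.34, p^2 = 0.1089, (1-p)^2 = 0.4489.
T = 0.34/(0.1089 * 0.4489) = 6.955069.
In the p-coordinate, Gamma^(alpha) = Gamma^(0) - (alpha/2)*T with Gamma^(0) = (1/2)*g'(p) = -T/2,
so Gamma^(alpha) = -((1+alpha)/2)*T.
alpha = 0, -(1+alpha)/2 = -0.5.
Gamma = -0.5 * 6.955069 = -3.4775

-3.4775


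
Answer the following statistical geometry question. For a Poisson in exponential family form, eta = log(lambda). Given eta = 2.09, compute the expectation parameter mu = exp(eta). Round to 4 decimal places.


Expectation parameter for Poisson exponential family:
mu = exp(eta).
eta = 2.09.
mu = exp(2.09) = 8.0849

8.0849


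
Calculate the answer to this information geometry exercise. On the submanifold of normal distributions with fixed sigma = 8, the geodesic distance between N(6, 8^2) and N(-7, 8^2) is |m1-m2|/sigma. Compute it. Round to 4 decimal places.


On the fixed-variance normal subfamily, geodesic distance = |m1-m2|/sigma.
|6 - -7| = 13.
sigma = 8.
d = 13/8 = 1.6250

1.6250


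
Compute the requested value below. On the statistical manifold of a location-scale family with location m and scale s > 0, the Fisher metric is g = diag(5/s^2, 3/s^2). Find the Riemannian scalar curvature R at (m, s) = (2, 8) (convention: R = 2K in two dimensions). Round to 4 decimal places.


The metric has the form g = (A dm^2 + B ds^2)/s^2 with A = 5, B = 3.
Substitute u = sqrt(A/B)*m: g = B*(du^2 + ds^2)/s^2, i.e. B times the
Poincare upper half-plane metric, which has constant Gaussian curvature -1.
Scaling a 2D metric by a constant c divides the Gaussian curvature by c,
so K = -1/B = -1/(3) = -0.3333 everywhere (the point (m, s) = (2, 8) is irrelevant:
the curvature is constant).
Scalar curvature in dimension 2: R = 2K = -2/(3) = -0.6667.

-0.6667


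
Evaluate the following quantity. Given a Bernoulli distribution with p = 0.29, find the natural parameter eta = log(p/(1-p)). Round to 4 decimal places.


Natural parameter for Bernoulli: eta = log(p/(1-p)).
p = 0.29, 1-p = 0.71.
p/(1-p) = 0.408451.
eta = log(0.408451) = -0.8954

-0.8954


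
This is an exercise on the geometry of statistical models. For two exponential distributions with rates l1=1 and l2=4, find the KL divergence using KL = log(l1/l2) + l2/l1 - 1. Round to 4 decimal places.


KL divergence for exponential family:
KL = log(l1/l2) + l2/l1 - 1.
log(1/4) = -1.386294.
4/1 = 4.0.
KL = -1.386294 + 4.0 - 1 = 1.6137

1.6137


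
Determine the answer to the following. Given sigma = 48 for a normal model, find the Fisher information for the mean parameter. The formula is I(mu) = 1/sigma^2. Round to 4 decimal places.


The Fisher information for the mean of a normal distribution is I(mu) = 1/sigma^2.
sigma = 48, so sigma^2 = 2304.
I(mu) = 1/2304 = 0.0004

0.0004


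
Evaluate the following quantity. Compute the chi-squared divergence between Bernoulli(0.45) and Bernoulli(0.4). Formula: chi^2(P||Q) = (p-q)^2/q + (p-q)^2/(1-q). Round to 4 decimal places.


Chi-squared divergence between Bernoulli distributions:
chi^2 = (p-q)^2/q + (p-q)^2/(1-q).
p = 0.45, q = 0.4, p-q = 0.05.
(p-q)^2 = 0.0025.
term1 = 0.0025/0.4 = 0.00625.
term2 = 0.0025/0.6 = 0.004167.
chi^2 = 0.00625 + 0.004167 = 0.0104

0.0104


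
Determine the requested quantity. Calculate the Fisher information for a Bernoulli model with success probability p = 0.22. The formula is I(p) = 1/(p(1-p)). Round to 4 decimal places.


For Bernoulli(p), Fisher information is I(p) = 1/(p*(1-p)).
p = 0.22, 1-p = 0.78.
p*(1-p) = 0.1716.
I(p) = 1/0.1716 = 5.8275

5.8275


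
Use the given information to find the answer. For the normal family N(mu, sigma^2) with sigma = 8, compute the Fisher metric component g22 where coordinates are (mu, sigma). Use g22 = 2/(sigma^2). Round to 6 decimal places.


For the 2-parameter normal family, the Fisher metric has:
  g11 = 1/sigma^2, g22 = 2/sigma^2.
sigma = 8, sigma^2 = 64.
g22 = 0.031250

0.031250


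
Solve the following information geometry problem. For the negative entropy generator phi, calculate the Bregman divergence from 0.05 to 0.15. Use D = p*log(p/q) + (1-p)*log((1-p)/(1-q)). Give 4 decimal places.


Bregman divergence with negative entropy generator:
D = p*log(p/q) + (1-p)*log((1-p)/(1-q)).
p = 0.05, q = 0.15.
p*log(p/q) = 0.05*log(0.05/0.15) = -0.054931.
(1-p)*log((1-p)/(1-q)) = 0.95*log(0.95/0.85) = 0.105664.
D = -0.054931 + 0.105664 = 0.0507

0.0507


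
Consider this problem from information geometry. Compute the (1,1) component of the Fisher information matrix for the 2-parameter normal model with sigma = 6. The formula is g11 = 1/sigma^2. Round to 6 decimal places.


For the 2-parameter normal family, the Fisher metric has:
  g11 = 1/sigma^2, g22 = 2/sigma^2.
sigma = 6, sigma^2 = 36.
g11 = 0.027778

0.027778


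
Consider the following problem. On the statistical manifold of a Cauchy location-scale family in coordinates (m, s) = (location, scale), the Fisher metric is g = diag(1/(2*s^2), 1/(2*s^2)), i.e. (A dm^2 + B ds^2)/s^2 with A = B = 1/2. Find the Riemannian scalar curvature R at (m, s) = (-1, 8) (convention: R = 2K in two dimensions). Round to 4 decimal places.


The metric has the form g = (A dm^2 + B ds^2)/s^2 with A = 1/2, B = 1/2.
Substitute u = sqrt(A/B)*m: g = B*(du^2 + ds^2)/s^2, i.e. B times the
Poincare upper half-plane metric, which has constant Gaussian curvature -1.
Scaling a 2D metric by a constant c divides the Gaussian curvature by c,
so K = -1/B = -1/(1/2) = -2.0000 everywhere (the point (m, s) = (-1, 8) is irrelevant:
the curvature is constant).
Scalar curvature in dimension 2: R = 2K = -2/(1/2) = -4.0000.

-4.0000


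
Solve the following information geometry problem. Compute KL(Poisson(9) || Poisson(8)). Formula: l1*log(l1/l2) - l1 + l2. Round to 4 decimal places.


KL divergence for Poisson:
KL = l1*log(l1/l2) - l1 + l2.
l1 = 9, l2 = 8.
log(9/8) = 0.117783.
l1*log(l1/l2) = 9 * 0.117783 = 1.060047.
KL = 1.060047 - 9 + 8 = 0.0600

0.0600


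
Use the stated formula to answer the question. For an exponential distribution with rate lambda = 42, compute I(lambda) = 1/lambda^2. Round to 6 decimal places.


Fisher information for exponential: I(lambda) = 1/lambda^2.
lambda = 42, lambda^2 = 1764.
I = 1/1764 = 0.000567

0.000567


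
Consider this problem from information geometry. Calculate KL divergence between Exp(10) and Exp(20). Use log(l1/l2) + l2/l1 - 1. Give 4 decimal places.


KL divergence for exponential family:
KL = log(l1/l2) + l2/l1 - 1.
log(10/20) = -0.693147.
20/10 = 2.0.
KL = -0.693147 + 2.0 - 1 = 0.3069

0.3069


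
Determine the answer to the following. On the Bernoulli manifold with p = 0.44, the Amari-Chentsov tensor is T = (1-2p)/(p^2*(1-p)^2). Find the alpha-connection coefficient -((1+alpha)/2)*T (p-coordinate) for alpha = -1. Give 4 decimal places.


Skewness (Amari-Chentsov) tensor: T = (1-2p)/(p^2*(1-p)^2).
p = 0.44, 1-2p = 0.12, p^2 = 0.1936, (1-p)^2 = 0.3136.
T = 0.12/(0.1936 * 0.3136) = 1.976514.
In the p-coordinate, Gamma^(alpha) = Gamma^(0) - (alpha/2)*T with Gamma^(0) = (1/2)*g'(p) = -T/2,
so Gamma^(alpha) = -((1+alpha)/2)*T.
alpha = -1, -(1+alpha)/2 = 0.0.
Gamma = 0.0 * 1.976514 = 0.0000

0.0000


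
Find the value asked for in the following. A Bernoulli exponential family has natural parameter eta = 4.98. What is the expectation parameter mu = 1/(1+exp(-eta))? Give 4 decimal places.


Dual coordinate (expectation parameter) for Bernoulli:
mu = 1/(1+exp(-eta)).
eta = 4.98.
exp(-eta) = exp(-4.98) = 0.006874.
mu = 1/(1+0.006874) = 0.9932

0.9932


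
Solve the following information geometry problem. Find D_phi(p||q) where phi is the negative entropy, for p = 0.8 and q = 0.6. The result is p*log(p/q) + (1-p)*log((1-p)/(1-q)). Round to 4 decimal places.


Bregman divergence with negative entropy generator:
D = p*log(p/q) + (1-p)*log((1-p)/(1-q)).
p = 0.8, q = 0.6.
p*log(p/q) = 0.8*log(0.8/0.6) = 0.230146.
(1-p)*log((1-p)/(1-q)) = 0.2*log(0.2/0.4) = -0.138629.
D = 0.230146 + -0.138629 = 0.0915

0.0915


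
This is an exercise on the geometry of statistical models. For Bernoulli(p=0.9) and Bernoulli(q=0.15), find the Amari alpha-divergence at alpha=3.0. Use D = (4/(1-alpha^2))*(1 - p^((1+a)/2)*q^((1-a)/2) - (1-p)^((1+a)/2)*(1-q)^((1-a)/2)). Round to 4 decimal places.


Amari alpha-divergence:
D = (4/(1-alpha^2))*(1 - p^((1+a)/2)*q^((1-a)/2) - (1-p)^((1+a)/2)*(1-q)^((1-a)/2)).
alpha = 3.0, p = 0.9, q = 0.15.
e1 = (1+alpha)/2 = 2.0, e2 = (1-alpha)/2 = -1.0.
t1 = p^e1 * q^e2 = 0.9^2.0 * 0.15^-1.0 = 5.4.
t2 = (1-p)^e1 * (1-q)^e2 = 0.1^2.0 * 0.85^-1.0 = 0.011765.
4/(1-alpha^2) = -0.5.
D = -0.5*(1 - 5.4 - 0.011765) = 2.2059

2.2059


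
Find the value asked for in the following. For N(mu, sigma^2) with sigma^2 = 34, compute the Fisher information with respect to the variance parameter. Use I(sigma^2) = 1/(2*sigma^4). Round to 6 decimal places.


Fisher information for variance: I(sigma^2) = 1/(2*sigma^4).
sigma^2 = 34, so sigma^4 = 1156.
I = 1/(2*1156) = 1/2312 = 0.000433

0.000433


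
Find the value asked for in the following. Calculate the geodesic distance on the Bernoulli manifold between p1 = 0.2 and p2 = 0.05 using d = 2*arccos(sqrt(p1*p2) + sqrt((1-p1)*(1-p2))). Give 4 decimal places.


Geodesic distance on Bernoulli manifold:
d(p1,p2) = 2*arccos(sqrt(p1*p2) + sqrt((1-p1)*(1-p2))).
sqrt(p1*p2) = sqrt(0.2*0.05) = 0.1.
sqrt((1-p1)*(1-p2)) = sqrt(0.8*0.95) = 0.87178.
arg = 0.1 + 0.87178 = 0.97178.
d = 2*arccos(0.97178) = 0.4763

0.4763


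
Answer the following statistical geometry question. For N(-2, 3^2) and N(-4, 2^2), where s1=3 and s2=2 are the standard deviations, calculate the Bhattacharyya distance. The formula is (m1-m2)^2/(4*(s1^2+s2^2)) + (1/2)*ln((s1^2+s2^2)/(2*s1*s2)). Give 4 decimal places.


Bhattacharyya distance between two Gaussians:
DB = (m1-m2)^2/(4*(s1^2+s2^2)) + (1/2)*ln((s1^2+s2^2)/(2*s1*s2)).
(m1-m2)^2 = (2)^2 = 4.
s1^2+s2^2 = 9 + 4 = 13.
term1 = 4/52 = 0.076923.
term2 = 0.5*ln(13/12.0) = 0.040021.
DB = 0.076923 + 0.040021 = 0.1169

0.1169


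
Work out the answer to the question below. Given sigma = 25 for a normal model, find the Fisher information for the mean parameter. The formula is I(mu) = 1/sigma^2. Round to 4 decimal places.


The Fisher information for the mean of a normal distribution is I(mu) = 1/sigma^2.
sigma = 25, so sigma^2 = 625.
I(mu) = 1/625 = 0.0016

0.0016


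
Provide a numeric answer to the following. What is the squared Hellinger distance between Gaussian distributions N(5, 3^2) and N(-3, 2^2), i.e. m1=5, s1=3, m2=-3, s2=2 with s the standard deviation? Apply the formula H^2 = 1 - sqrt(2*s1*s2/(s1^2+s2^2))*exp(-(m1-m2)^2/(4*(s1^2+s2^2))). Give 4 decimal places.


Squared Hellinger distance for Gaussians:
H^2 = 1 - sqrt(2*s1*s2/(s1^2+s2^2)) * exp(-(m1-m2)^2/(4*(s1^2+s2^2))).
s1^2 = 9, s2^2 = 4, s1^2+s2^2 = 13.
sqrt(2*3*2/(13)) = 0.960769.
(m1-m2)^2 = (8)^2 = 64.
exp(-64/(4*13)) = exp(-1.230769) = 0.292068.
H^2 = 1 - 0.960769*0.292068 = 0.7194

0.7194


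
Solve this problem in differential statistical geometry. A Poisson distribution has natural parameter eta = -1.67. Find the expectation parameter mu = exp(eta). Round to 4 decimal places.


Expectation parameter for Poisson exponential family:
mu = exp(eta).
eta = -1.67.
mu = exp(-1.67) = 0.1882

0.1882


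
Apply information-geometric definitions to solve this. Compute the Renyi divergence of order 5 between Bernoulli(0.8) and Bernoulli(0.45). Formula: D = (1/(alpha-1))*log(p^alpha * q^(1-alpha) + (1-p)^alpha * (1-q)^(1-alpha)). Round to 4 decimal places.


Renyi divergence of order alpha between Bernoulli distributions:
D = (1/(alpha-1))*log(p^alpha * q^(1-alpha) + (1-p)^alpha * (1-q)^(1-alpha)).
alpha = 5, p = 0.8, q = 0.45.
p^alpha * q^(1-alpha) = 0.8^5 * 0.45^-4 = 7.990977.
(1-p)^alpha * (1-q)^(1-alpha) = 0.2^5 * 0.55^-4 = 0.003497.
sum = 7.990977 + 0.003497 = 7.994474.
D = (1/4)*log(7.994474) = 0.5197

0.5197


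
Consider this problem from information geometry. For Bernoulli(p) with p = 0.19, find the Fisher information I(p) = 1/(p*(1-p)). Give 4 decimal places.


For Bernoulli(p), Fisher information is I(p) = 1/(p*(1-p)).
p = 0.19, 1-p = 0.81.
p*(1-p) = 0.1539.
I(p) = 1/0.1539 = 6.4977

6.4977


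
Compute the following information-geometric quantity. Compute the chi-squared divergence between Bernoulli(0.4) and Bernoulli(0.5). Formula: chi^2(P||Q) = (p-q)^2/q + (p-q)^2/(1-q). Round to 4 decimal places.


Chi-squared divergence between Bernoulli distributions:
chi^2 = (p-q)^2/q + (p-q)^2/(1-q).
p = 0.4, q = 0.5, p-q = -0.1.
(p-q)^2 = 0.01.
term1 = 0.01/0.5 = 0.02.
term2 = 0.01/0.5 = 0.02.
chi^2 = 0.02 + 0.02 = 0.0400

0.0400


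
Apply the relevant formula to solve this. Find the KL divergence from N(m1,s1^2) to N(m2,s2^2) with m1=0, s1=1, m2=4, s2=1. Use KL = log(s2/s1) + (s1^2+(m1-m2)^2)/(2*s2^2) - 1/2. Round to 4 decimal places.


KL divergence between normal distributions:
KL = log(s2/s1) + (s1^2 + (m1-m2)^2)/(2*s2^2) - 1/2.
log(1/1) = 0.0.
(1^2 + (0-4)^2)/(2*1^2) = (1 + 16)/2 = 8.5.
KL = 0.0 + 8.5 - 0.5 = 8.0000

8.0000


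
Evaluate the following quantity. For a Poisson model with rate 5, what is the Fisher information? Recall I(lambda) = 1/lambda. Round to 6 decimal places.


Fisher information for Poisson: I(lambda) = 1/lambda.
lambda = 5.
I(lambda) = 1/5 = 0.200000

0.200000


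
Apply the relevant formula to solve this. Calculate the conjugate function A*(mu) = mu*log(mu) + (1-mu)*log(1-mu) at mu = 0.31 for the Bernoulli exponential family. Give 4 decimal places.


Legendre transform for Bernoulli:
A*(mu) = mu*log(mu) + (1-mu)*log(1-mu).
mu = 0.31, 1-mu = 0.69.
mu*log(mu) = 0.31*log(0.31) = -0.363067.
(1-mu)*log(1-mu) = 0.69*log(0.69) = -0.256034.
A* = -0.363067 + -0.256034 = -0.6191

-0.6191


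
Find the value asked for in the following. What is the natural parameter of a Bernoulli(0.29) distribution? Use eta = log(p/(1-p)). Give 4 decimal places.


Natural parameter for Bernoulli: eta = log(p/(1-p)).
p = 0.29, 1-p = 0.71.
p/(1-p) = 0.408451.
eta = log(0.408451) = -0.8954

-0.8954


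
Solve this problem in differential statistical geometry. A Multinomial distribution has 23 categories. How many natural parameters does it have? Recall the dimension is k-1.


Exponential family dimension calculation:
For Multinomial with k=23 categories, dim = k-1 = 22.

22


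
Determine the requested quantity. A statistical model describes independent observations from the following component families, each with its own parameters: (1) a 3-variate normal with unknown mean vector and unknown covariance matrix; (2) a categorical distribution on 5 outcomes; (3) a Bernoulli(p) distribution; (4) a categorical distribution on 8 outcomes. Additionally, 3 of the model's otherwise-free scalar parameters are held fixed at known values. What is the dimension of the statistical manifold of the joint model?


The dimension of a statistical manifold equals the number of free
(independent) real parameters of the model. For a product of independent
blocks the parameter counts add.
- 3-variate normal: 3 (mean) + 3*4/2 = 6 (symmetric covariance) = 9.
- categorical on 5 outcomes (probabilities sum to 1): 5-1 = 4.
- Bernoulli (p): 1.
- categorical on 8 outcomes (probabilities sum to 1): 8-1 = 7.
Total = 9 + 4 + 1 + 7 = 21.
3 parameter(s) fixed at known values: 21 - 3 = 18.
Dimension = 18

18


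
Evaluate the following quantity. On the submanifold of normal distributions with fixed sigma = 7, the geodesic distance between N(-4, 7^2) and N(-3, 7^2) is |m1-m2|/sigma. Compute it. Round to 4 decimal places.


On the fixed-variance normal subfamily, geodesic distance = |m1-m2|/sigma.
|-4 - -3| = 1.
sigma = 7.
d = 1/7 = 0.1429

0.1429


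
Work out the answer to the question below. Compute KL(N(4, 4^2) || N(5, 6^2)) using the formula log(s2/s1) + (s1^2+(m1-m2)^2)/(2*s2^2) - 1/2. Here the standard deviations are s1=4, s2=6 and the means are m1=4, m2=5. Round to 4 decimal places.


KL divergence between normal distributions:
KL = log(s2/s1) + (s1^2 + (m1-m2)^2)/(2*s2^2) - 1/2.
log(6/4) = 0.405465.
(4^2 + (4-5)^2)/(2*6^2) = (16 + 1)/72 = 0.236111.
KL = 0.405465 + 0.236111 - 0.5 = 0.1416

0.1416


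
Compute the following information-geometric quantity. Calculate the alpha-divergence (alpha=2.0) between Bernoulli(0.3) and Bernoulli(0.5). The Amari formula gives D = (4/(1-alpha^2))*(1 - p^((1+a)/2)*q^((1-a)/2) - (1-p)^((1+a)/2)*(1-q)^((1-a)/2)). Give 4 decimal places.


Amari alpha-divergence:
D = (4/(1-alpha^2))*(1 - p^((1+a)/2)*q^((1-a)/2) - (1-p)^((1+a)/2)*(1-q)^((1-a)/2)).
alpha = 2.0, p = 0.3, q = 0.5.
e1 = (1+alpha)/2 = 1.5, e2 = (1-alpha)/2 = -0.5.
t1 = p^e1 * q^e2 = 0.3^1.5 * 0.5^-0.5 = 0.232379.
t2 = (1-p)^e1 * (1-q)^e2 = 0.7^1.5 * 0.5^-0.5 = 0.828251.
4/(1-alpha^2) = -1.333333.
D = -1.333333*(1 - 0.232379 - 0.828251) = 0.0808

0.0808


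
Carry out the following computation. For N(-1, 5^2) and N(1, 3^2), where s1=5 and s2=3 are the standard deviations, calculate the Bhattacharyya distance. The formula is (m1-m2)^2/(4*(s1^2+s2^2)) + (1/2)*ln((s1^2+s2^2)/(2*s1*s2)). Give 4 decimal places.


Bhattacharyya distance between two Gaussians:
DB = (m1-m2)^2/(4*(s1^2+s2^2)) + (1/2)*ln((s1^2+s2^2)/(2*s1*s2)).
(m1-m2)^2 = (-2)^2 = 4.
s1^2+s2^2 = 25 + 9 = 34.
term1 = 4/136 = 0.029412.
term2 = 0.5*ln(34/30.0) = 0.062582.
DB = 0.029412 + 0.062582 = 0.0920

0.0920


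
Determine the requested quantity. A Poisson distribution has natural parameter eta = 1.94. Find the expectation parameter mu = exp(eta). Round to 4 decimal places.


Expectation parameter for Poisson exponential family:
mu = exp(eta).
eta = 1.94.
mu = exp(1.94) = 6.9588

6.9588


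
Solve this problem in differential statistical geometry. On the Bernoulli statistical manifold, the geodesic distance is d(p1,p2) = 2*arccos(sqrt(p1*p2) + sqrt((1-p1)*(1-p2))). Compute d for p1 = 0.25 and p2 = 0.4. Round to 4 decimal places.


Geodesic distance on Bernoulli manifold:
d(p1,p2) = 2*arccos(sqrt(p1*p2) + sqrt((1-p1)*(1-p2))).
sqrt(p1*p2) = sqrt(0.25*0.4) = 0.316228.
sqrt((1-p1)*(1-p2)) = sqrt(0.75*0.6) = 0.67082.
arg = 0.316228 + 0.67082 = 0.987048.
d = 2*arccos(0.987048) = 0.3222

0.3222


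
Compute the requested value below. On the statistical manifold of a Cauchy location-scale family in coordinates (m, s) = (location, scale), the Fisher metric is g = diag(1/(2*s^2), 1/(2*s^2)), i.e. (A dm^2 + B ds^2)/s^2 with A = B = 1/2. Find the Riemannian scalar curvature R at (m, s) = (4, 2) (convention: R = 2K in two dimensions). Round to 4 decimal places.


The metric has the form g = (A dm^2 + B ds^2)/s^2 with A = 1/2, B = 1/2.
Substitute u = sqrt(A/B)*m: g = B*(du^2 + ds^2)/s^2, i.e. B times the
Poincare upper half-plane metric, which has constant Gaussian curvature -1.
Scaling a 2D metric by a constant c divides the Gaussian curvature by c,
so K = -1/B = -1/(1/2) = -2.0000 everywhere (the point (m, s) = (4, 2) is irrelevant:
the curvature is constant).
Scalar curvature in dimension 2: R = 2K = -2/(1/2) = -4.0000.

-4.0000


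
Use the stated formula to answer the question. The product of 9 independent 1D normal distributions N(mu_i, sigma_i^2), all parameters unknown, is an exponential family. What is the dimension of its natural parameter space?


Exponential family dimension calculation:
Each univariate normal has two natural parameters (mu/sigma^2 and -1/(2 sigma^2)).
With 9 independent components, dim = 2 * 9 = 18.

18


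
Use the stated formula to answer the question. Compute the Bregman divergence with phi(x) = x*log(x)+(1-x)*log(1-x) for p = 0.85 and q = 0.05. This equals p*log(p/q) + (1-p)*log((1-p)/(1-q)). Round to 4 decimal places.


Bregman divergence with negative entropy generator:
D = p*log(p/q) + (1-p)*log((1-p)/(1-q)).
p = 0.85, q = 0.05.
p*log(p/q) = 0.85*log(0.85/0.05) = 2.408231.
(1-p)*log((1-p)/(1-q)) = 0.15*log(0.15/0.95) = -0.276874.
D = 2.408231 + -0.276874 = 2.1314

2.1314


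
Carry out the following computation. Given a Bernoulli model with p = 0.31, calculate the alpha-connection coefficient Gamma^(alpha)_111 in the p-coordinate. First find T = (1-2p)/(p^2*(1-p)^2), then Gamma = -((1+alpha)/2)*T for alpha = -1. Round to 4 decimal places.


Skewness (Amari-Chentsov) tensor: T = (1-2p)/(p^2*(1-p)^2).
p = 0.31, 1-2p = 0.38, p^2 = 0.0961, (1-p)^2 = 0.4761.
T = 0.38/(0.0961 * 0.4761) = 8.305428.
In the p-coordinate, Gamma^(alpha) = Gamma^(0) - (alpha/2)*T with Gamma^(0) = (1/2)*g'(p) = -T/2,
so Gamma^(alpha) = -((1+alpha)/2)*T.
alpha = -1, -(1+alpha)/2 = 0.0.
Gamma = 0.0 * 8.305428 = 0.0000

0.0000


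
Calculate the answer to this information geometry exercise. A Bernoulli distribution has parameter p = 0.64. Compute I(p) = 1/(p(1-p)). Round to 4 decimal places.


For Bernoulli(p), Fisher information is I(p) = 1/(p*(1-p)).
p = 0.64, 1-p = 0.36.
p*(1-p) = 0.2304.
I(p) = 1/0.2304 = 4.3403

4.3403


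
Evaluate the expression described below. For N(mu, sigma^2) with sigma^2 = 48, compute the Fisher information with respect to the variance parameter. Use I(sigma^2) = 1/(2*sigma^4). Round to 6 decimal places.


Fisher information for variance: I(sigma^2) = 1/(2*sigma^4).
sigma^2 = 48, so sigma^4 = 2304.
I = 1/(2*2304) = 1/4608 = 0.000217

0.000217


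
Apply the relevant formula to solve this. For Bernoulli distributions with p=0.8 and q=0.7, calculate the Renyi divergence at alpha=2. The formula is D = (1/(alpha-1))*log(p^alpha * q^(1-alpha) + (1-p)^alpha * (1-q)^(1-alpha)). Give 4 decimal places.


Renyi divergence of order alpha between Bernoulli distributions:
D = (1/(alpha-1))*log(p^alpha * q^(1-alpha) + (1-p)^alpha * (1-q)^(1-alpha)).
alpha = 2, p = 0.8, q = 0.7.
p^alpha * q^(1-alpha) = 0.8^2 * 0.7^-1 = 0.914286.
(1-p)^alpha * (1-q)^(1-alpha) = 0.2^2 * 0.3^-1 = 0.133333.
sum = 0.914286 + 0.133333 = 1.047619.
D = (1/1)*log(1.047619) = 0.0465

0.0465


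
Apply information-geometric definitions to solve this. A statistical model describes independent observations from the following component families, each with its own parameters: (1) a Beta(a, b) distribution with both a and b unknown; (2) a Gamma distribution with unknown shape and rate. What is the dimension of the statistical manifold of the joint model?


The dimension of a statistical manifold equals the number of free
(independent) real parameters of the model. For a product of independent
blocks the parameter counts add.
- Beta (a, b): 2.
- Gamma (shape, rate): 2.
Total = 2 + 2 = 4.
Dimension = 4

4


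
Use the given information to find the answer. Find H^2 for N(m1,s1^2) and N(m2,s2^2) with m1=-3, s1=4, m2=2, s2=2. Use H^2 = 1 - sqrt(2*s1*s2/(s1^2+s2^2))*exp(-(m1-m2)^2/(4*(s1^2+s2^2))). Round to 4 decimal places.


Squared Hellinger distance for Gaussians:
H^2 = 1 - sqrt(2*s1*s2/(s1^2+s2^2)) * exp(-(m1-m2)^2/(4*(s1^2+s2^2))).
s1^2 = 16, s2^2 = 4, s1^2+s2^2 = 20.
sqrt(2*4*2/(20)) = 0.894427.
(m1-m2)^2 = (-5)^2 = 25.
exp(-25/(4*20)) = exp(-0.3125) = 0.731616.
H^2 = 1 - 0.894427*0.731616 = 0.3456

0.3456


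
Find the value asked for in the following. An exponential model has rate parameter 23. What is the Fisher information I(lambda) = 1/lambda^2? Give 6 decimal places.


Fisher information for exponential: I(lambda) = 1/lambda^2.
lambda = 23, lambda^2 = 529.
I = 1/529 = 0.001890

0.001890


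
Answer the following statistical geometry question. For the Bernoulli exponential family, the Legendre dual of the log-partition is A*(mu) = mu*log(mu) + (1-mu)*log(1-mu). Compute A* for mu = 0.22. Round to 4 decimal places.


Legendre transform for Bernoulli:
A*(mu) = mu*log(mu) + (1-mu)*log(1-mu).
mu = 0.22, 1-mu = 0.78.
mu*log(mu) = 0.22*log(0.22) = -0.333108.
(1-mu)*log(1-mu) = 0.78*log(0.78) = -0.1938.
A* = -0.333108 + -0.1938 = -0.5269

-0.5269


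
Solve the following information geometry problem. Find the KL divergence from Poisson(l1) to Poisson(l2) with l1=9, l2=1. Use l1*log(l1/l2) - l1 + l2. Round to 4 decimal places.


KL divergence for Poisson:
KL = l1*log(l1/l2) - l1 + l2.
l1 = 9, l2 = 1.
log(9/1) = 2.197225.
l1*log(l1/l2) = 9 * 2.197225 = 19.775021.
KL = 19.775021 - 9 + 1 = 11.7750

11.7750


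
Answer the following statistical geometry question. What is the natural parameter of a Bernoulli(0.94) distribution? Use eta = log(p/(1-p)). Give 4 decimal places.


Natural parameter for Bernoulli: eta = log(p/(1-p)).
p = 0.94, 1-p = 0.06.
p/(1-p) = 15.666667.
eta = log(15.666667) = 2.7515

2.7515


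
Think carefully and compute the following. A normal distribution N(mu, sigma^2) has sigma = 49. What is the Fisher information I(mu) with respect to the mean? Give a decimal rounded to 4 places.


The Fisher information for the mean of a normal distribution is I(mu) = 1/sigma^2.
sigma = 49, so sigma^2 = 2401.
I(mu) = 1/2401 = 0.0004

0.0004


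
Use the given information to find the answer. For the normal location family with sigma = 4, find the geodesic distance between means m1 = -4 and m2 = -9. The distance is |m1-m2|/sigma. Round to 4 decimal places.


On the fixed-variance normal subfamily, geodesic distance = |m1-m2|/sigma.
|-4 - -9| = 5.
sigma = 4.
d = 5/4 = 1.2500

1.2500


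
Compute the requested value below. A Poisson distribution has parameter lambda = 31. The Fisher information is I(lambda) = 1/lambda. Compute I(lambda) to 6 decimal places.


Fisher information for Poisson: I(lambda) = 1/lambda.
lambda = 31.
I(lambda) = 1/31 = 0.032258

0.032258


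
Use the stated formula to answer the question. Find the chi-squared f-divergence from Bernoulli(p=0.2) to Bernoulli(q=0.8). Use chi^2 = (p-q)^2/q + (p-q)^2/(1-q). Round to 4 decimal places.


Chi-squared divergence between Bernoulli distributions:
chi^2 = (p-q)^2/q + (p-q)^2/(1-q).
p = 0.2, q = 0.8, p-q = -0.6.
(p-q)^2 = 0.36.
term1 = 0.36/0.8 = 0.45.
term2 = 0.36/0.2 = 1.8.
chi^2 = 0.45 + 1.8 = 2.2500

2.2500


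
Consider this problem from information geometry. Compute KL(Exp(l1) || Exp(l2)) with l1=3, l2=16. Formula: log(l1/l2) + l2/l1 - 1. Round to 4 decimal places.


KL divergence for exponential family:
KL = log(l1/l2) + l2/l1 - 1.
log(3/16) = -1.673976.
16/3 = 5.333333.
KL = -1.673976 + 5.333333 - 1 = 2.6594

2.6594
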